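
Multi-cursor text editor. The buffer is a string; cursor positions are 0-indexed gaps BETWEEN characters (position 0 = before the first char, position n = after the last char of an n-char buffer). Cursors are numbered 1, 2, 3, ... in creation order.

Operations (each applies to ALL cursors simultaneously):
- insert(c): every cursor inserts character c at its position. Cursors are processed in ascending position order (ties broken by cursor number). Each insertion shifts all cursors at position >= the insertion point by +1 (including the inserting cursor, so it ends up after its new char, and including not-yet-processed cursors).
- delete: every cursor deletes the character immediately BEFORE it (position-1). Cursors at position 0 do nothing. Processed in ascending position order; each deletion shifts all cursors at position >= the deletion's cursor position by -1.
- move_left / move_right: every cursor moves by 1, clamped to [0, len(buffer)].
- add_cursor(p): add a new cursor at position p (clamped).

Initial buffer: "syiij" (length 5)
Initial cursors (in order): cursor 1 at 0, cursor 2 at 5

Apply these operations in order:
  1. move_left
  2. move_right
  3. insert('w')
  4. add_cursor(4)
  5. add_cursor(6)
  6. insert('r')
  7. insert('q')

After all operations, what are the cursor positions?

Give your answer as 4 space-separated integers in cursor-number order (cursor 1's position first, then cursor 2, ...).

After op 1 (move_left): buffer="syiij" (len 5), cursors c1@0 c2@4, authorship .....
After op 2 (move_right): buffer="syiij" (len 5), cursors c1@1 c2@5, authorship .....
After op 3 (insert('w')): buffer="swyiijw" (len 7), cursors c1@2 c2@7, authorship .1....2
After op 4 (add_cursor(4)): buffer="swyiijw" (len 7), cursors c1@2 c3@4 c2@7, authorship .1....2
After op 5 (add_cursor(6)): buffer="swyiijw" (len 7), cursors c1@2 c3@4 c4@6 c2@7, authorship .1....2
After op 6 (insert('r')): buffer="swryirijrwr" (len 11), cursors c1@3 c3@6 c4@9 c2@11, authorship .11..3..422
After op 7 (insert('q')): buffer="swrqyirqijrqwrq" (len 15), cursors c1@4 c3@8 c4@12 c2@15, authorship .111..33..44222

Answer: 4 15 8 12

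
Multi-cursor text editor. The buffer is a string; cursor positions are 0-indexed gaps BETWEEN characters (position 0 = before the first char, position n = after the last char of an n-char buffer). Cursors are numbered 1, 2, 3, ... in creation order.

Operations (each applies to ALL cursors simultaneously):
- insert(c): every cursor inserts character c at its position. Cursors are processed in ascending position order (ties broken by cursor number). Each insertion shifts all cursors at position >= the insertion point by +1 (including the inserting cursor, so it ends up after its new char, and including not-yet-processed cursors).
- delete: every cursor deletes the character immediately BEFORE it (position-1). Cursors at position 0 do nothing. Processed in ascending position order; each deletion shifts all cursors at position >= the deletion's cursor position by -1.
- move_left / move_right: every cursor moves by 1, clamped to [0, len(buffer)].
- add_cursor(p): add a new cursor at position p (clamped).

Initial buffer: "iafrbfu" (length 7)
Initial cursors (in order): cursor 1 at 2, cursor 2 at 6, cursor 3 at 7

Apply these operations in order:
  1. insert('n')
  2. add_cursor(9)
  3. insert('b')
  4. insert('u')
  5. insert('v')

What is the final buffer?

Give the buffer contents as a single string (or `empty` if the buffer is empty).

After op 1 (insert('n')): buffer="ianfrbfnun" (len 10), cursors c1@3 c2@8 c3@10, authorship ..1....2.3
After op 2 (add_cursor(9)): buffer="ianfrbfnun" (len 10), cursors c1@3 c2@8 c4@9 c3@10, authorship ..1....2.3
After op 3 (insert('b')): buffer="ianbfrbfnbubnb" (len 14), cursors c1@4 c2@10 c4@12 c3@14, authorship ..11....22.433
After op 4 (insert('u')): buffer="ianbufrbfnbuubunbu" (len 18), cursors c1@5 c2@12 c4@15 c3@18, authorship ..111....222.44333
After op 5 (insert('v')): buffer="ianbuvfrbfnbuvubuvnbuv" (len 22), cursors c1@6 c2@14 c4@18 c3@22, authorship ..1111....2222.4443333

Answer: ianbuvfrbfnbuvubuvnbuv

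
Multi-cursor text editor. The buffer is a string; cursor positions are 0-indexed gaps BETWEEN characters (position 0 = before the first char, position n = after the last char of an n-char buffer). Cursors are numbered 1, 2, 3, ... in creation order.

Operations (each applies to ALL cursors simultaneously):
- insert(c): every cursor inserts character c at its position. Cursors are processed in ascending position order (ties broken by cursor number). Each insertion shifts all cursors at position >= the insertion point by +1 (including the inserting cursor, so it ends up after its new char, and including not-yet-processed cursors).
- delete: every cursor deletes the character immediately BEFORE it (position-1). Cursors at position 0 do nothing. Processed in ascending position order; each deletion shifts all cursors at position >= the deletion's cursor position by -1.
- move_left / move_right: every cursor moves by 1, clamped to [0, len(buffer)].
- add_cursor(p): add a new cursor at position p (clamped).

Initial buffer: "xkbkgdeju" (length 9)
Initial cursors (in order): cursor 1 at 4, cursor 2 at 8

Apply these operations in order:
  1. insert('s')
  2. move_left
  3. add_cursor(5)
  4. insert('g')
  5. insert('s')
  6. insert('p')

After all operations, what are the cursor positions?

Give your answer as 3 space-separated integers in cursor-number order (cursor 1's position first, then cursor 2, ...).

After op 1 (insert('s')): buffer="xkbksgdejsu" (len 11), cursors c1@5 c2@10, authorship ....1....2.
After op 2 (move_left): buffer="xkbksgdejsu" (len 11), cursors c1@4 c2@9, authorship ....1....2.
After op 3 (add_cursor(5)): buffer="xkbksgdejsu" (len 11), cursors c1@4 c3@5 c2@9, authorship ....1....2.
After op 4 (insert('g')): buffer="xkbkgsggdejgsu" (len 14), cursors c1@5 c3@7 c2@12, authorship ....113....22.
After op 5 (insert('s')): buffer="xkbkgssgsgdejgssu" (len 17), cursors c1@6 c3@9 c2@15, authorship ....11133....222.
After op 6 (insert('p')): buffer="xkbkgspsgspgdejgspsu" (len 20), cursors c1@7 c3@11 c2@18, authorship ....1111333....2222.

Answer: 7 18 11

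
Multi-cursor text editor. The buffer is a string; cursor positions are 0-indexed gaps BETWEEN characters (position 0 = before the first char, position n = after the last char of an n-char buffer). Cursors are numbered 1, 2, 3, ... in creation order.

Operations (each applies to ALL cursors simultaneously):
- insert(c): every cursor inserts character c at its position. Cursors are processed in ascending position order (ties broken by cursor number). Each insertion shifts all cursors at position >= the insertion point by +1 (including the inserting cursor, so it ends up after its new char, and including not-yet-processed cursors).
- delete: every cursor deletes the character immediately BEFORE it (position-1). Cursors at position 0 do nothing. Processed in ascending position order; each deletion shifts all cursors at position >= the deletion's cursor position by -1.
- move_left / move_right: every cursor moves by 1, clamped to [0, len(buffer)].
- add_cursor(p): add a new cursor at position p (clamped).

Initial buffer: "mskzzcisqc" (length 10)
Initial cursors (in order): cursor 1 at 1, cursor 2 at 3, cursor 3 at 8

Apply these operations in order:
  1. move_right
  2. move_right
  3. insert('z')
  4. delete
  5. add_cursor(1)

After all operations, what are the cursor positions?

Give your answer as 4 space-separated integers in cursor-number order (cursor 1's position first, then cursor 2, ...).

Answer: 3 5 10 1

Derivation:
After op 1 (move_right): buffer="mskzzcisqc" (len 10), cursors c1@2 c2@4 c3@9, authorship ..........
After op 2 (move_right): buffer="mskzzcisqc" (len 10), cursors c1@3 c2@5 c3@10, authorship ..........
After op 3 (insert('z')): buffer="mskzzzzcisqcz" (len 13), cursors c1@4 c2@7 c3@13, authorship ...1..2.....3
After op 4 (delete): buffer="mskzzcisqc" (len 10), cursors c1@3 c2@5 c3@10, authorship ..........
After op 5 (add_cursor(1)): buffer="mskzzcisqc" (len 10), cursors c4@1 c1@3 c2@5 c3@10, authorship ..........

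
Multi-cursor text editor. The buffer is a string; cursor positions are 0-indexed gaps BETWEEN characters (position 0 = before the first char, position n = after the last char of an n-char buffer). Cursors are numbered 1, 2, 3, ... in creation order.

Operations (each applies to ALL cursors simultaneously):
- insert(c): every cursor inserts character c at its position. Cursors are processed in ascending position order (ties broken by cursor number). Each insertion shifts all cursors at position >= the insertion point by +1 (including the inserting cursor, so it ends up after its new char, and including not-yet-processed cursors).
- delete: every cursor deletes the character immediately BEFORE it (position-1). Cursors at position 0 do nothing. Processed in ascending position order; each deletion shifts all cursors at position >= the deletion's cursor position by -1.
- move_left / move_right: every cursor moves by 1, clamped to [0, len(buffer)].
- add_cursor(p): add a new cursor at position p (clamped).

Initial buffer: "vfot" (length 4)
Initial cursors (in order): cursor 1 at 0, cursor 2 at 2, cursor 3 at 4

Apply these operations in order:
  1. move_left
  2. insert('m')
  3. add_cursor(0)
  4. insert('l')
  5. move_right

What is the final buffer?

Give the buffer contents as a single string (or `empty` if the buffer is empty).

Answer: lmlvmlfomlt

Derivation:
After op 1 (move_left): buffer="vfot" (len 4), cursors c1@0 c2@1 c3@3, authorship ....
After op 2 (insert('m')): buffer="mvmfomt" (len 7), cursors c1@1 c2@3 c3@6, authorship 1.2..3.
After op 3 (add_cursor(0)): buffer="mvmfomt" (len 7), cursors c4@0 c1@1 c2@3 c3@6, authorship 1.2..3.
After op 4 (insert('l')): buffer="lmlvmlfomlt" (len 11), cursors c4@1 c1@3 c2@6 c3@10, authorship 411.22..33.
After op 5 (move_right): buffer="lmlvmlfomlt" (len 11), cursors c4@2 c1@4 c2@7 c3@11, authorship 411.22..33.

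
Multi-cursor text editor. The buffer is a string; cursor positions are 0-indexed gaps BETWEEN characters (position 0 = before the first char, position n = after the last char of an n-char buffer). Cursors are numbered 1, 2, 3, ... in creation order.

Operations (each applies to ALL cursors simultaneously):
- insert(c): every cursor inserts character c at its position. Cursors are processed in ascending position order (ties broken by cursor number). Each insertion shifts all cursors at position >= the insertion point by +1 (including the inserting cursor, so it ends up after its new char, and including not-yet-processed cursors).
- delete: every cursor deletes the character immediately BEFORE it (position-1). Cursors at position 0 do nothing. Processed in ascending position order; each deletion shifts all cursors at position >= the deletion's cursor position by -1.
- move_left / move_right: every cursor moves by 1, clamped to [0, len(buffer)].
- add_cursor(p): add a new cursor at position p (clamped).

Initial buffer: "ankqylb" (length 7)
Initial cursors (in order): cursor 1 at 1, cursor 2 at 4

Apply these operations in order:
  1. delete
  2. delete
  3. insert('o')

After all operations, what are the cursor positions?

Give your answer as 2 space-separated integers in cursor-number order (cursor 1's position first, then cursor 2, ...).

After op 1 (delete): buffer="nkylb" (len 5), cursors c1@0 c2@2, authorship .....
After op 2 (delete): buffer="nylb" (len 4), cursors c1@0 c2@1, authorship ....
After op 3 (insert('o')): buffer="onoylb" (len 6), cursors c1@1 c2@3, authorship 1.2...

Answer: 1 3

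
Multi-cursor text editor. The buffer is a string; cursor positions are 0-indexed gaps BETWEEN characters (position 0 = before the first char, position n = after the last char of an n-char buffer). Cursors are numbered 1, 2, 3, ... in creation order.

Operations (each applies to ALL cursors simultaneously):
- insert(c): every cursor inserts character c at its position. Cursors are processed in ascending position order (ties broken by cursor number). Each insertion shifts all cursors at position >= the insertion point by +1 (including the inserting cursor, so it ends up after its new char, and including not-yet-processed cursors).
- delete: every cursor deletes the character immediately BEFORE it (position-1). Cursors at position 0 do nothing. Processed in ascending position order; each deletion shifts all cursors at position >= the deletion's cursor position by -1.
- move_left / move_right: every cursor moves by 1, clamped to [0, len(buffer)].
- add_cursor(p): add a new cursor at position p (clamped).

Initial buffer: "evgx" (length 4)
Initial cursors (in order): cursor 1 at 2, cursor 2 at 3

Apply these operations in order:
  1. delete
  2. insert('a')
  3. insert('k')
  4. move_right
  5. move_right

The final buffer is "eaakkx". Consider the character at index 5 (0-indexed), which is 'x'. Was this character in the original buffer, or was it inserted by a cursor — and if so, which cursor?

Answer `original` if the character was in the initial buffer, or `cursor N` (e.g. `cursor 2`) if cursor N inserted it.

After op 1 (delete): buffer="ex" (len 2), cursors c1@1 c2@1, authorship ..
After op 2 (insert('a')): buffer="eaax" (len 4), cursors c1@3 c2@3, authorship .12.
After op 3 (insert('k')): buffer="eaakkx" (len 6), cursors c1@5 c2@5, authorship .1212.
After op 4 (move_right): buffer="eaakkx" (len 6), cursors c1@6 c2@6, authorship .1212.
After op 5 (move_right): buffer="eaakkx" (len 6), cursors c1@6 c2@6, authorship .1212.
Authorship (.=original, N=cursor N): . 1 2 1 2 .
Index 5: author = original

Answer: original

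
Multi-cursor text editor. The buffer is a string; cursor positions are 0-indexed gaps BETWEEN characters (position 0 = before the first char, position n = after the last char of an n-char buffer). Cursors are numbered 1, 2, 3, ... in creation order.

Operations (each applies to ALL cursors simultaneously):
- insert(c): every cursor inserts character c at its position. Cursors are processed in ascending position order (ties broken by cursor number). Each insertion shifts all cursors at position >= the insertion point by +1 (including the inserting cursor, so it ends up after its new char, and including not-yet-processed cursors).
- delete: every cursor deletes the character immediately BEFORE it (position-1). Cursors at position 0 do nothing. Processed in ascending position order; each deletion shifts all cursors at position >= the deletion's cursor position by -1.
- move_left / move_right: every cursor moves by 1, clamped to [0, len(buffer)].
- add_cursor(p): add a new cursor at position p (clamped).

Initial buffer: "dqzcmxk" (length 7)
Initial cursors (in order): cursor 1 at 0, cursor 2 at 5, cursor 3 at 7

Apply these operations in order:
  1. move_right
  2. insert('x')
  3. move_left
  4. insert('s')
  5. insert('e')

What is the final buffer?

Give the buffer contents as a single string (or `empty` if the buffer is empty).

Answer: dsexqzcmxsexksex

Derivation:
After op 1 (move_right): buffer="dqzcmxk" (len 7), cursors c1@1 c2@6 c3@7, authorship .......
After op 2 (insert('x')): buffer="dxqzcmxxkx" (len 10), cursors c1@2 c2@8 c3@10, authorship .1.....2.3
After op 3 (move_left): buffer="dxqzcmxxkx" (len 10), cursors c1@1 c2@7 c3@9, authorship .1.....2.3
After op 4 (insert('s')): buffer="dsxqzcmxsxksx" (len 13), cursors c1@2 c2@9 c3@12, authorship .11.....22.33
After op 5 (insert('e')): buffer="dsexqzcmxsexksex" (len 16), cursors c1@3 c2@11 c3@15, authorship .111.....222.333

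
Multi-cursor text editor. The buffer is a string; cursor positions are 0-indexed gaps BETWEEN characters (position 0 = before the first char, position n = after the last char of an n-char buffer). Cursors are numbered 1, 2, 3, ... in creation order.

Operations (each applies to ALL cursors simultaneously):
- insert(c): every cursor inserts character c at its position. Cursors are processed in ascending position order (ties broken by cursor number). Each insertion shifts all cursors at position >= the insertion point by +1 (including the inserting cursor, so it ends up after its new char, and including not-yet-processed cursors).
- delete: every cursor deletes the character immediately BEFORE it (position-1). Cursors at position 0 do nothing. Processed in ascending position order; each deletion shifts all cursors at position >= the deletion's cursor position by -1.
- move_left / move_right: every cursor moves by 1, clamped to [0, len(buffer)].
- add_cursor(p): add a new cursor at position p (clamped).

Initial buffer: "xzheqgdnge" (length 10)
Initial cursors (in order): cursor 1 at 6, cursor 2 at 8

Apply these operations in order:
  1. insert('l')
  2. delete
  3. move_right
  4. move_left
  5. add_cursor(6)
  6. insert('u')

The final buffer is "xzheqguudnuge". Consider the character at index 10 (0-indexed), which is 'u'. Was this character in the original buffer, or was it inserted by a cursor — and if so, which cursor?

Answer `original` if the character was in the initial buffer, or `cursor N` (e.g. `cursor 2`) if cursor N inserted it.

After op 1 (insert('l')): buffer="xzheqgldnlge" (len 12), cursors c1@7 c2@10, authorship ......1..2..
After op 2 (delete): buffer="xzheqgdnge" (len 10), cursors c1@6 c2@8, authorship ..........
After op 3 (move_right): buffer="xzheqgdnge" (len 10), cursors c1@7 c2@9, authorship ..........
After op 4 (move_left): buffer="xzheqgdnge" (len 10), cursors c1@6 c2@8, authorship ..........
After op 5 (add_cursor(6)): buffer="xzheqgdnge" (len 10), cursors c1@6 c3@6 c2@8, authorship ..........
After op 6 (insert('u')): buffer="xzheqguudnuge" (len 13), cursors c1@8 c3@8 c2@11, authorship ......13..2..
Authorship (.=original, N=cursor N): . . . . . . 1 3 . . 2 . .
Index 10: author = 2

Answer: cursor 2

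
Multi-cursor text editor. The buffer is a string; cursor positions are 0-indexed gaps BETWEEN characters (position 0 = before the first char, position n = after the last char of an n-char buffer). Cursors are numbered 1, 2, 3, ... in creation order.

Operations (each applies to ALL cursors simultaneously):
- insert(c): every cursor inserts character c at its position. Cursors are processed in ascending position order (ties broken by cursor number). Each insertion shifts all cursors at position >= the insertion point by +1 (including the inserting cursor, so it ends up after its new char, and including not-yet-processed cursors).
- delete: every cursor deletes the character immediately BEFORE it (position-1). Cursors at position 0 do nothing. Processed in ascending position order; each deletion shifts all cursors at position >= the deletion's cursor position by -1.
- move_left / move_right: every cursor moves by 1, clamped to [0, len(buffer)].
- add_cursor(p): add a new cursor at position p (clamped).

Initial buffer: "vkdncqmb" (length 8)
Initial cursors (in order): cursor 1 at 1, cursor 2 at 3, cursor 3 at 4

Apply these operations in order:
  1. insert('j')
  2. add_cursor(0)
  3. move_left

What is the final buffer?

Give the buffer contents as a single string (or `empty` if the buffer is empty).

After op 1 (insert('j')): buffer="vjkdjnjcqmb" (len 11), cursors c1@2 c2@5 c3@7, authorship .1..2.3....
After op 2 (add_cursor(0)): buffer="vjkdjnjcqmb" (len 11), cursors c4@0 c1@2 c2@5 c3@7, authorship .1..2.3....
After op 3 (move_left): buffer="vjkdjnjcqmb" (len 11), cursors c4@0 c1@1 c2@4 c3@6, authorship .1..2.3....

Answer: vjkdjnjcqmb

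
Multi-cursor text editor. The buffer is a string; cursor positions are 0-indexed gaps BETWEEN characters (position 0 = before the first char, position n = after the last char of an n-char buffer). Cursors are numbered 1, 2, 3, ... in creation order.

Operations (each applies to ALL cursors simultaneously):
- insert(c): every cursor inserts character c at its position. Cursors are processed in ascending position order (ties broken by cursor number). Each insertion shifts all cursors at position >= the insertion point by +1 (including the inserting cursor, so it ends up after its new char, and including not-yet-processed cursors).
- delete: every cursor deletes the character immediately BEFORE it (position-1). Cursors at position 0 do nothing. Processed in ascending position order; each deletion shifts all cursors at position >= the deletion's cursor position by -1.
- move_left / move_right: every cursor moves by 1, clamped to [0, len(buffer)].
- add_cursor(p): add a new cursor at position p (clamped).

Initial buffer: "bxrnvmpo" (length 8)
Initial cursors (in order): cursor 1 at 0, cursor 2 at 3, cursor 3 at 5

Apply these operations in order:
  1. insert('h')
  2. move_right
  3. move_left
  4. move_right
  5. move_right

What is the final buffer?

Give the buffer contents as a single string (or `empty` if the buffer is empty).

After op 1 (insert('h')): buffer="hbxrhnvhmpo" (len 11), cursors c1@1 c2@5 c3@8, authorship 1...2..3...
After op 2 (move_right): buffer="hbxrhnvhmpo" (len 11), cursors c1@2 c2@6 c3@9, authorship 1...2..3...
After op 3 (move_left): buffer="hbxrhnvhmpo" (len 11), cursors c1@1 c2@5 c3@8, authorship 1...2..3...
After op 4 (move_right): buffer="hbxrhnvhmpo" (len 11), cursors c1@2 c2@6 c3@9, authorship 1...2..3...
After op 5 (move_right): buffer="hbxrhnvhmpo" (len 11), cursors c1@3 c2@7 c3@10, authorship 1...2..3...

Answer: hbxrhnvhmpo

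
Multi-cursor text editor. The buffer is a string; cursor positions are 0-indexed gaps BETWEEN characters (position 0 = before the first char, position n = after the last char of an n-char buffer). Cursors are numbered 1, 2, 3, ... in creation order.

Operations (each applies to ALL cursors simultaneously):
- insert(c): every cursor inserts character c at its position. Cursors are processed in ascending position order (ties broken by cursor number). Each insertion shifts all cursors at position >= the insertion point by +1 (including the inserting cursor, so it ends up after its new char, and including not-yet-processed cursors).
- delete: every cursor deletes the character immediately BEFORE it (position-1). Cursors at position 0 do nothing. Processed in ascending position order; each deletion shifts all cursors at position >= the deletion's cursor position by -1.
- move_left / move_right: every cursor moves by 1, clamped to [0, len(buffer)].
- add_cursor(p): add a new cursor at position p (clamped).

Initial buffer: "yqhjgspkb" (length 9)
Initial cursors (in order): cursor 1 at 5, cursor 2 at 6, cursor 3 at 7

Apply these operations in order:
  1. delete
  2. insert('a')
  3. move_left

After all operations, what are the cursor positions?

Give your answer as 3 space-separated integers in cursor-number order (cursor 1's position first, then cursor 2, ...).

Answer: 6 6 6

Derivation:
After op 1 (delete): buffer="yqhjkb" (len 6), cursors c1@4 c2@4 c3@4, authorship ......
After op 2 (insert('a')): buffer="yqhjaaakb" (len 9), cursors c1@7 c2@7 c3@7, authorship ....123..
After op 3 (move_left): buffer="yqhjaaakb" (len 9), cursors c1@6 c2@6 c3@6, authorship ....123..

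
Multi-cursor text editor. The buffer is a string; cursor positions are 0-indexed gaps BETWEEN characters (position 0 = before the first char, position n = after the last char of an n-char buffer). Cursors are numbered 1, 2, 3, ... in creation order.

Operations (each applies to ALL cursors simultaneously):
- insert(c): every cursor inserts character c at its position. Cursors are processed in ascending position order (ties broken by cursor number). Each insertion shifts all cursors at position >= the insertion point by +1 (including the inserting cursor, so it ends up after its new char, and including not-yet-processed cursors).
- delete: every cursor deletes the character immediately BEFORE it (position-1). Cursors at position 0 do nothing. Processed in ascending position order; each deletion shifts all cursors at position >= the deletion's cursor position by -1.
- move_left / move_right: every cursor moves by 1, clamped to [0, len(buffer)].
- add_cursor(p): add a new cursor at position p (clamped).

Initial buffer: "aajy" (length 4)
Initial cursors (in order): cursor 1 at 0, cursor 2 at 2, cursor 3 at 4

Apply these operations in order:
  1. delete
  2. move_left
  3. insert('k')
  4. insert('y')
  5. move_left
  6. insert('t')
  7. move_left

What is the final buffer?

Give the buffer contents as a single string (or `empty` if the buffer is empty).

Answer: kkyttyaktyj

Derivation:
After op 1 (delete): buffer="aj" (len 2), cursors c1@0 c2@1 c3@2, authorship ..
After op 2 (move_left): buffer="aj" (len 2), cursors c1@0 c2@0 c3@1, authorship ..
After op 3 (insert('k')): buffer="kkakj" (len 5), cursors c1@2 c2@2 c3@4, authorship 12.3.
After op 4 (insert('y')): buffer="kkyyakyj" (len 8), cursors c1@4 c2@4 c3@7, authorship 1212.33.
After op 5 (move_left): buffer="kkyyakyj" (len 8), cursors c1@3 c2@3 c3@6, authorship 1212.33.
After op 6 (insert('t')): buffer="kkyttyaktyj" (len 11), cursors c1@5 c2@5 c3@9, authorship 121122.333.
After op 7 (move_left): buffer="kkyttyaktyj" (len 11), cursors c1@4 c2@4 c3@8, authorship 121122.333.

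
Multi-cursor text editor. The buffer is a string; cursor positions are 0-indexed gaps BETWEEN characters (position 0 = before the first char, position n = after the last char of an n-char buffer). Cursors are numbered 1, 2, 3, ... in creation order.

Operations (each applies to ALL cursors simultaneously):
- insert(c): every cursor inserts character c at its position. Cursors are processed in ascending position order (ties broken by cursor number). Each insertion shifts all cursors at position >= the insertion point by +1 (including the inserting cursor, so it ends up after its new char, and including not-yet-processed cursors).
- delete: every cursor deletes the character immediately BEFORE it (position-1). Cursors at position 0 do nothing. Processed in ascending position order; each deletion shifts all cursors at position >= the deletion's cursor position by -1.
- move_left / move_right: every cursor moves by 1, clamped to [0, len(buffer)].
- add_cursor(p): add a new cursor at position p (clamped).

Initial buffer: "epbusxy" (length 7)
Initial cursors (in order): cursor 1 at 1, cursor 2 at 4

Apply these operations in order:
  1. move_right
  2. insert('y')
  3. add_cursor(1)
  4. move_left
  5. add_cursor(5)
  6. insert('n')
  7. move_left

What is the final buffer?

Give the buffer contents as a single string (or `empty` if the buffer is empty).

Answer: nepnybunsnyxy

Derivation:
After op 1 (move_right): buffer="epbusxy" (len 7), cursors c1@2 c2@5, authorship .......
After op 2 (insert('y')): buffer="epybusyxy" (len 9), cursors c1@3 c2@7, authorship ..1...2..
After op 3 (add_cursor(1)): buffer="epybusyxy" (len 9), cursors c3@1 c1@3 c2@7, authorship ..1...2..
After op 4 (move_left): buffer="epybusyxy" (len 9), cursors c3@0 c1@2 c2@6, authorship ..1...2..
After op 5 (add_cursor(5)): buffer="epybusyxy" (len 9), cursors c3@0 c1@2 c4@5 c2@6, authorship ..1...2..
After op 6 (insert('n')): buffer="nepnybunsnyxy" (len 13), cursors c3@1 c1@4 c4@8 c2@10, authorship 3..11..4.22..
After op 7 (move_left): buffer="nepnybunsnyxy" (len 13), cursors c3@0 c1@3 c4@7 c2@9, authorship 3..11..4.22..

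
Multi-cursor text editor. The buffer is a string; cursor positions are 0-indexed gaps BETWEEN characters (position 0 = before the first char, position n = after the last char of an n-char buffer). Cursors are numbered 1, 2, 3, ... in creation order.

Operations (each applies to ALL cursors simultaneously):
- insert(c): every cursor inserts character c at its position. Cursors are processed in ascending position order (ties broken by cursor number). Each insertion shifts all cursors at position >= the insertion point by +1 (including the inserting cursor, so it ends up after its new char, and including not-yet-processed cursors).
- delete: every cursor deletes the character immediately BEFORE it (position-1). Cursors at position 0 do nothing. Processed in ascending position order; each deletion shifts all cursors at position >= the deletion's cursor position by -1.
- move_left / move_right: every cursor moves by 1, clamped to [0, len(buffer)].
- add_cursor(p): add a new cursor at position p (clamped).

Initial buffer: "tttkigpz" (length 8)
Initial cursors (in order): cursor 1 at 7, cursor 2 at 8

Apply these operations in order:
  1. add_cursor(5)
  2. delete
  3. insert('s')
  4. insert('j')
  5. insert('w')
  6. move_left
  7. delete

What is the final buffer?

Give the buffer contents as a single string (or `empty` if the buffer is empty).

After op 1 (add_cursor(5)): buffer="tttkigpz" (len 8), cursors c3@5 c1@7 c2@8, authorship ........
After op 2 (delete): buffer="tttkg" (len 5), cursors c3@4 c1@5 c2@5, authorship .....
After op 3 (insert('s')): buffer="tttksgss" (len 8), cursors c3@5 c1@8 c2@8, authorship ....3.12
After op 4 (insert('j')): buffer="tttksjgssjj" (len 11), cursors c3@6 c1@11 c2@11, authorship ....33.1212
After op 5 (insert('w')): buffer="tttksjwgssjjww" (len 14), cursors c3@7 c1@14 c2@14, authorship ....333.121212
After op 6 (move_left): buffer="tttksjwgssjjww" (len 14), cursors c3@6 c1@13 c2@13, authorship ....333.121212
After op 7 (delete): buffer="tttkswgssjw" (len 11), cursors c3@5 c1@10 c2@10, authorship ....33.1212

Answer: tttkswgssjw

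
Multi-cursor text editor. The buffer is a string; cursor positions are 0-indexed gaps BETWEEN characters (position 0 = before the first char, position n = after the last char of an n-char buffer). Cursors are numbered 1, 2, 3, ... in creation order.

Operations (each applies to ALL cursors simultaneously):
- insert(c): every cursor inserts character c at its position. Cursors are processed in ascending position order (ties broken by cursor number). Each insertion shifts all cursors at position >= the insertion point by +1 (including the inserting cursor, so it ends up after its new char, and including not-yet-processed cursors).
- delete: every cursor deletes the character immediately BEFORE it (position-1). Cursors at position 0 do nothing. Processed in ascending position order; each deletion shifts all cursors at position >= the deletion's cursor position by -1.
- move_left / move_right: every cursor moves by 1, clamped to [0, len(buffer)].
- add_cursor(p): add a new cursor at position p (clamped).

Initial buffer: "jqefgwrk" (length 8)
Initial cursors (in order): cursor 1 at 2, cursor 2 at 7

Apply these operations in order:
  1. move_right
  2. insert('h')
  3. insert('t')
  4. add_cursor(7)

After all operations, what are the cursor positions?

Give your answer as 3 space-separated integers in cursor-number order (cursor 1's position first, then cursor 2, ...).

Answer: 5 12 7

Derivation:
After op 1 (move_right): buffer="jqefgwrk" (len 8), cursors c1@3 c2@8, authorship ........
After op 2 (insert('h')): buffer="jqehfgwrkh" (len 10), cursors c1@4 c2@10, authorship ...1.....2
After op 3 (insert('t')): buffer="jqehtfgwrkht" (len 12), cursors c1@5 c2@12, authorship ...11.....22
After op 4 (add_cursor(7)): buffer="jqehtfgwrkht" (len 12), cursors c1@5 c3@7 c2@12, authorship ...11.....22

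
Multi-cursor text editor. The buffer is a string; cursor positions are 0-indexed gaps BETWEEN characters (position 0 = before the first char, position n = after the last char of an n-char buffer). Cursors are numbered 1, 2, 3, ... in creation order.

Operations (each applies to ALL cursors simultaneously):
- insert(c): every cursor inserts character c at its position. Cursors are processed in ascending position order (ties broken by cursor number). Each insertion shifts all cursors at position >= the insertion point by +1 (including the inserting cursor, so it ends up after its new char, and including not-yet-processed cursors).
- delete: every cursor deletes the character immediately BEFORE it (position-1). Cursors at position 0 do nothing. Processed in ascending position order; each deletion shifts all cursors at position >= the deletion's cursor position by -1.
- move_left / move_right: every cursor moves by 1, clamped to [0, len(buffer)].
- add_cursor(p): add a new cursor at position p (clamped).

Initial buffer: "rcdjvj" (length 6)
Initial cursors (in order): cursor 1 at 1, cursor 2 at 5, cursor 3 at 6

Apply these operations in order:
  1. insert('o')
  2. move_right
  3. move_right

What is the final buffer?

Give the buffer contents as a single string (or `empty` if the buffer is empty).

Answer: rocdjvojo

Derivation:
After op 1 (insert('o')): buffer="rocdjvojo" (len 9), cursors c1@2 c2@7 c3@9, authorship .1....2.3
After op 2 (move_right): buffer="rocdjvojo" (len 9), cursors c1@3 c2@8 c3@9, authorship .1....2.3
After op 3 (move_right): buffer="rocdjvojo" (len 9), cursors c1@4 c2@9 c3@9, authorship .1....2.3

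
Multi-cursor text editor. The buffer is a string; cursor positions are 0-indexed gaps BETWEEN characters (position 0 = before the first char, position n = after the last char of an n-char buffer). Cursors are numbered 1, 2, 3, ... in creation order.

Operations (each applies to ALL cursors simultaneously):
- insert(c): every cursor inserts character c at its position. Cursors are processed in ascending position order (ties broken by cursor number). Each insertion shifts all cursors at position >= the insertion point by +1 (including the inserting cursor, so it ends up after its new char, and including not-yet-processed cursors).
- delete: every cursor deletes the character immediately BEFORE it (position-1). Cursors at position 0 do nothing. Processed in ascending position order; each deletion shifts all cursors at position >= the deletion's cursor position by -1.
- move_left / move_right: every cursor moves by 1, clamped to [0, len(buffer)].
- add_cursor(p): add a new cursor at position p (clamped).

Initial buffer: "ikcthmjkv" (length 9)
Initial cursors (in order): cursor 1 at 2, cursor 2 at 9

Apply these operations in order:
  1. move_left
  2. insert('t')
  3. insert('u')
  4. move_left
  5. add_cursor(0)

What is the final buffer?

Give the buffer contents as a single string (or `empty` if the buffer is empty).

After op 1 (move_left): buffer="ikcthmjkv" (len 9), cursors c1@1 c2@8, authorship .........
After op 2 (insert('t')): buffer="itkcthmjktv" (len 11), cursors c1@2 c2@10, authorship .1.......2.
After op 3 (insert('u')): buffer="itukcthmjktuv" (len 13), cursors c1@3 c2@12, authorship .11.......22.
After op 4 (move_left): buffer="itukcthmjktuv" (len 13), cursors c1@2 c2@11, authorship .11.......22.
After op 5 (add_cursor(0)): buffer="itukcthmjktuv" (len 13), cursors c3@0 c1@2 c2@11, authorship .11.......22.

Answer: itukcthmjktuv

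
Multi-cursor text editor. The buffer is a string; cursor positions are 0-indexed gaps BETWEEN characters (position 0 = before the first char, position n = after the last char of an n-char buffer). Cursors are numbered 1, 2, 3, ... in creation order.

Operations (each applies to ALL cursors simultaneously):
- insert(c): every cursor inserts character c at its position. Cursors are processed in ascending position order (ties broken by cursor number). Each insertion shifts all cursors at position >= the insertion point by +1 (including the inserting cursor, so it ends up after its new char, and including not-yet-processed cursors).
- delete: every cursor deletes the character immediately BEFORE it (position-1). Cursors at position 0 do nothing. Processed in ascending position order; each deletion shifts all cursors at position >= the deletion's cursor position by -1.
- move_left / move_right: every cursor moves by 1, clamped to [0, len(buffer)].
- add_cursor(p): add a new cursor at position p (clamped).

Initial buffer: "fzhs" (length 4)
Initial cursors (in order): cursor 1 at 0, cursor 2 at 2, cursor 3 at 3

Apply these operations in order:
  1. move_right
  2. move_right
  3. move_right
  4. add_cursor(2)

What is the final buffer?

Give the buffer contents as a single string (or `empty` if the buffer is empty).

After op 1 (move_right): buffer="fzhs" (len 4), cursors c1@1 c2@3 c3@4, authorship ....
After op 2 (move_right): buffer="fzhs" (len 4), cursors c1@2 c2@4 c3@4, authorship ....
After op 3 (move_right): buffer="fzhs" (len 4), cursors c1@3 c2@4 c3@4, authorship ....
After op 4 (add_cursor(2)): buffer="fzhs" (len 4), cursors c4@2 c1@3 c2@4 c3@4, authorship ....

Answer: fzhs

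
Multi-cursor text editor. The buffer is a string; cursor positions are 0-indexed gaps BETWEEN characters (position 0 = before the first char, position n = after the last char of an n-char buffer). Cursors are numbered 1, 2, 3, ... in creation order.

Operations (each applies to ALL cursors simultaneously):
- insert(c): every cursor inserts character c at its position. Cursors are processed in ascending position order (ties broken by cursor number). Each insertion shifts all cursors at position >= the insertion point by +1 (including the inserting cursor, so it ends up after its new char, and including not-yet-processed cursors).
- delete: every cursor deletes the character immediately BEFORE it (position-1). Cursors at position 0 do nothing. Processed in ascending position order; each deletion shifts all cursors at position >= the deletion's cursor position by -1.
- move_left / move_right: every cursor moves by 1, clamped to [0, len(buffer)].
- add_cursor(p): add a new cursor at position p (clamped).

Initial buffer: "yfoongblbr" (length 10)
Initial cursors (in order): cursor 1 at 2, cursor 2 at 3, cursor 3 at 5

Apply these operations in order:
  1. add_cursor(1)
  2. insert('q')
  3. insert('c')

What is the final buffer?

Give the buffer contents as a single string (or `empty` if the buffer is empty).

Answer: yqcfqcoqconqcgblbr

Derivation:
After op 1 (add_cursor(1)): buffer="yfoongblbr" (len 10), cursors c4@1 c1@2 c2@3 c3@5, authorship ..........
After op 2 (insert('q')): buffer="yqfqoqonqgblbr" (len 14), cursors c4@2 c1@4 c2@6 c3@9, authorship .4.1.2..3.....
After op 3 (insert('c')): buffer="yqcfqcoqconqcgblbr" (len 18), cursors c4@3 c1@6 c2@9 c3@13, authorship .44.11.22..33.....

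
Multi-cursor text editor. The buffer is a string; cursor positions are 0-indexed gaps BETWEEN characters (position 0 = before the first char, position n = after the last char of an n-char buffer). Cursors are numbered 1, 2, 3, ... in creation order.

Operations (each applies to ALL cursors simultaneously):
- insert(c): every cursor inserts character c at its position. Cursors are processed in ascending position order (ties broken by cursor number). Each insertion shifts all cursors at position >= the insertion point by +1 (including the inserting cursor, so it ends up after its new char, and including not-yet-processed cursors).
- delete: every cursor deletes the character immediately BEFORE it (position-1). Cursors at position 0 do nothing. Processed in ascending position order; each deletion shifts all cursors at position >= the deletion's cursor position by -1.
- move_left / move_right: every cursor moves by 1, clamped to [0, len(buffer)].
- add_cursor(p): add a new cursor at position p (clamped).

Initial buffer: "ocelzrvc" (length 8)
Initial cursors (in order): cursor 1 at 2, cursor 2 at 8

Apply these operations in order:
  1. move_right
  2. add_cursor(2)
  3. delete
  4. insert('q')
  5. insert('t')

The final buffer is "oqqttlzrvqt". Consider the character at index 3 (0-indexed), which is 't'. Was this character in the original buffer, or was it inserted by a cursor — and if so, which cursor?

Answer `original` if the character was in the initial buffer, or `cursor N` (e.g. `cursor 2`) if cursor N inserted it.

After op 1 (move_right): buffer="ocelzrvc" (len 8), cursors c1@3 c2@8, authorship ........
After op 2 (add_cursor(2)): buffer="ocelzrvc" (len 8), cursors c3@2 c1@3 c2@8, authorship ........
After op 3 (delete): buffer="olzrv" (len 5), cursors c1@1 c3@1 c2@5, authorship .....
After op 4 (insert('q')): buffer="oqqlzrvq" (len 8), cursors c1@3 c3@3 c2@8, authorship .13....2
After op 5 (insert('t')): buffer="oqqttlzrvqt" (len 11), cursors c1@5 c3@5 c2@11, authorship .1313....22
Authorship (.=original, N=cursor N): . 1 3 1 3 . . . . 2 2
Index 3: author = 1

Answer: cursor 1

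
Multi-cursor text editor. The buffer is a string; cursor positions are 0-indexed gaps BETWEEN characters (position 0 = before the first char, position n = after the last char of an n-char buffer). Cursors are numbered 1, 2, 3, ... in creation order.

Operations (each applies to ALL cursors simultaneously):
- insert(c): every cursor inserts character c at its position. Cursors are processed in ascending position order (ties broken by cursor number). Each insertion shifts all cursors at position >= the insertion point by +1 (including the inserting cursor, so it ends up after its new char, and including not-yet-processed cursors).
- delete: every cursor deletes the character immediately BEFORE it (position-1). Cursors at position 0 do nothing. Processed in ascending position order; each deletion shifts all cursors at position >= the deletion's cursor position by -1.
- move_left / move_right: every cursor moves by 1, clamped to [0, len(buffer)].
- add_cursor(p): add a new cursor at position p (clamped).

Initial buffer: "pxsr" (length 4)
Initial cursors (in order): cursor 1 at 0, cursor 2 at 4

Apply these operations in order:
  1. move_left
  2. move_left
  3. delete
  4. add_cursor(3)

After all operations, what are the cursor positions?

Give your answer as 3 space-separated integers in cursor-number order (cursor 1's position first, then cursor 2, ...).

Answer: 0 1 3

Derivation:
After op 1 (move_left): buffer="pxsr" (len 4), cursors c1@0 c2@3, authorship ....
After op 2 (move_left): buffer="pxsr" (len 4), cursors c1@0 c2@2, authorship ....
After op 3 (delete): buffer="psr" (len 3), cursors c1@0 c2@1, authorship ...
After op 4 (add_cursor(3)): buffer="psr" (len 3), cursors c1@0 c2@1 c3@3, authorship ...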